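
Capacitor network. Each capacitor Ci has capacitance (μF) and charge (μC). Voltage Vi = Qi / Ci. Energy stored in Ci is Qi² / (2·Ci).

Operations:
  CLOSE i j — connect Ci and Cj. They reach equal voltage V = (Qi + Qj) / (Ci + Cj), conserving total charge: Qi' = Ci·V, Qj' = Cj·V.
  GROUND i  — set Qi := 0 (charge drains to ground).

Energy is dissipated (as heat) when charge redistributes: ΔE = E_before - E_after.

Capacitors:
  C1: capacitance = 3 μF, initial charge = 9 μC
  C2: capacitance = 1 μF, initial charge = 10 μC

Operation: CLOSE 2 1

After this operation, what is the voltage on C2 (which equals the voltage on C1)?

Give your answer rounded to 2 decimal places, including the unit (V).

Initial: C1(3μF, Q=9μC, V=3.00V), C2(1μF, Q=10μC, V=10.00V)
Op 1: CLOSE 2-1: Q_total=19.00, C_total=4.00, V=4.75; Q2=4.75, Q1=14.25; dissipated=18.375

Answer: 4.75 V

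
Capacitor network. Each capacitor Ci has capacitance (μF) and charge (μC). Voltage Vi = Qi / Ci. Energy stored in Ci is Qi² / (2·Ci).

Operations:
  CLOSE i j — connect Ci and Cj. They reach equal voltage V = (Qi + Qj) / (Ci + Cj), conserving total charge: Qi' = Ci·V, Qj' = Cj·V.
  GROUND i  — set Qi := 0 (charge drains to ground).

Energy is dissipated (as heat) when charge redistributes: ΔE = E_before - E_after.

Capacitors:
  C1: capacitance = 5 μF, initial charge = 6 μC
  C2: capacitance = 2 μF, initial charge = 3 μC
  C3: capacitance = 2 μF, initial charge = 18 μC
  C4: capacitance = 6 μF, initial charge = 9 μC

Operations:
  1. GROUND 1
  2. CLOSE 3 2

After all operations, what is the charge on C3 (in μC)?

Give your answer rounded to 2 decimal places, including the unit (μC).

Answer: 10.50 μC

Derivation:
Initial: C1(5μF, Q=6μC, V=1.20V), C2(2μF, Q=3μC, V=1.50V), C3(2μF, Q=18μC, V=9.00V), C4(6μF, Q=9μC, V=1.50V)
Op 1: GROUND 1: Q1=0; energy lost=3.600
Op 2: CLOSE 3-2: Q_total=21.00, C_total=4.00, V=5.25; Q3=10.50, Q2=10.50; dissipated=28.125
Final charges: Q1=0.00, Q2=10.50, Q3=10.50, Q4=9.00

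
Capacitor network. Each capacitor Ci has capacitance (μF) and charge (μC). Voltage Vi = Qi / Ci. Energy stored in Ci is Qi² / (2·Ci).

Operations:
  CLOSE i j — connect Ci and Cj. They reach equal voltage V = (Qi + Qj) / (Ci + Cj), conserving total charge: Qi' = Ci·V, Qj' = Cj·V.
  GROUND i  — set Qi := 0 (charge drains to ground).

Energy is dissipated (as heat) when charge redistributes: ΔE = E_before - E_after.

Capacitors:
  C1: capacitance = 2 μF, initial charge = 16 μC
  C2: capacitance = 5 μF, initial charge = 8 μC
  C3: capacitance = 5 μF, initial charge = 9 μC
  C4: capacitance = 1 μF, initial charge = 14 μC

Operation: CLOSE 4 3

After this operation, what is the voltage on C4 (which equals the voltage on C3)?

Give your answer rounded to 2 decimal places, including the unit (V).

Initial: C1(2μF, Q=16μC, V=8.00V), C2(5μF, Q=8μC, V=1.60V), C3(5μF, Q=9μC, V=1.80V), C4(1μF, Q=14μC, V=14.00V)
Op 1: CLOSE 4-3: Q_total=23.00, C_total=6.00, V=3.83; Q4=3.83, Q3=19.17; dissipated=62.017

Answer: 3.83 V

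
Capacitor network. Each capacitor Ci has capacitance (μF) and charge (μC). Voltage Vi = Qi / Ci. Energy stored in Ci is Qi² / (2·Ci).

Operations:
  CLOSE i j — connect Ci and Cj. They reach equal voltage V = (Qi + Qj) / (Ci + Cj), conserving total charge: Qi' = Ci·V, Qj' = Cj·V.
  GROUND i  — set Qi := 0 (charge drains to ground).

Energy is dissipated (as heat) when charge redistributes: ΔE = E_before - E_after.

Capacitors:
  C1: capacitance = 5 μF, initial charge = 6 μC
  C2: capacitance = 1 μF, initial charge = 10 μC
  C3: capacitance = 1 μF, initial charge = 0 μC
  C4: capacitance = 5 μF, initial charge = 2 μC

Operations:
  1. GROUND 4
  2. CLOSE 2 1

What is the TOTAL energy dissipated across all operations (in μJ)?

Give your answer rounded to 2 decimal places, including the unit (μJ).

Initial: C1(5μF, Q=6μC, V=1.20V), C2(1μF, Q=10μC, V=10.00V), C3(1μF, Q=0μC, V=0.00V), C4(5μF, Q=2μC, V=0.40V)
Op 1: GROUND 4: Q4=0; energy lost=0.400
Op 2: CLOSE 2-1: Q_total=16.00, C_total=6.00, V=2.67; Q2=2.67, Q1=13.33; dissipated=32.267
Total dissipated: 32.667 μJ

Answer: 32.67 μJ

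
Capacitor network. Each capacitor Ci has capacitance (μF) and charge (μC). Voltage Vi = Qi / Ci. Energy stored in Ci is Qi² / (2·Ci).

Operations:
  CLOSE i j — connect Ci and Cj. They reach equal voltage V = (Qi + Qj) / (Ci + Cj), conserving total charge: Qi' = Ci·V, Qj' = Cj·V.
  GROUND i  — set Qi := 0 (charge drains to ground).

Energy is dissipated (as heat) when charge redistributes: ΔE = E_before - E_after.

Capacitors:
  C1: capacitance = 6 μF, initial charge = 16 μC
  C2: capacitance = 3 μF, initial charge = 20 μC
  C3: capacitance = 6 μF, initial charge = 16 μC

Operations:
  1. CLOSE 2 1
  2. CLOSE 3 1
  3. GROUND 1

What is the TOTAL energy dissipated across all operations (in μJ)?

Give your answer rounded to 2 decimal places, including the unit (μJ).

Answer: 52.00 μJ

Derivation:
Initial: C1(6μF, Q=16μC, V=2.67V), C2(3μF, Q=20μC, V=6.67V), C3(6μF, Q=16μC, V=2.67V)
Op 1: CLOSE 2-1: Q_total=36.00, C_total=9.00, V=4.00; Q2=12.00, Q1=24.00; dissipated=16.000
Op 2: CLOSE 3-1: Q_total=40.00, C_total=12.00, V=3.33; Q3=20.00, Q1=20.00; dissipated=2.667
Op 3: GROUND 1: Q1=0; energy lost=33.333
Total dissipated: 52.000 μJ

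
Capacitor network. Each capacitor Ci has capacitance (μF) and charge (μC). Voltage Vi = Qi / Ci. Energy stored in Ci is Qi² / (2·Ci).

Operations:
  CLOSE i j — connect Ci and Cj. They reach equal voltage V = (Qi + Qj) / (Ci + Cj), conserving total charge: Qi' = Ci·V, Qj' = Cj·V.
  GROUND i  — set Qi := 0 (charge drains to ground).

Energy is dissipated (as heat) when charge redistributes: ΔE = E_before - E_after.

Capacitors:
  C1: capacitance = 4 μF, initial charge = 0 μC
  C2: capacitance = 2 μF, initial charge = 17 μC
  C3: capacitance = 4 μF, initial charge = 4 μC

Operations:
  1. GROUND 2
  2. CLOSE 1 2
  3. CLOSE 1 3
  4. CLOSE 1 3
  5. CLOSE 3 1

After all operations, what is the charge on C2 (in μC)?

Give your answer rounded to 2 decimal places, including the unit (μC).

Initial: C1(4μF, Q=0μC, V=0.00V), C2(2μF, Q=17μC, V=8.50V), C3(4μF, Q=4μC, V=1.00V)
Op 1: GROUND 2: Q2=0; energy lost=72.250
Op 2: CLOSE 1-2: Q_total=0.00, C_total=6.00, V=0.00; Q1=0.00, Q2=0.00; dissipated=0.000
Op 3: CLOSE 1-3: Q_total=4.00, C_total=8.00, V=0.50; Q1=2.00, Q3=2.00; dissipated=1.000
Op 4: CLOSE 1-3: Q_total=4.00, C_total=8.00, V=0.50; Q1=2.00, Q3=2.00; dissipated=0.000
Op 5: CLOSE 3-1: Q_total=4.00, C_total=8.00, V=0.50; Q3=2.00, Q1=2.00; dissipated=0.000
Final charges: Q1=2.00, Q2=0.00, Q3=2.00

Answer: 0.00 μC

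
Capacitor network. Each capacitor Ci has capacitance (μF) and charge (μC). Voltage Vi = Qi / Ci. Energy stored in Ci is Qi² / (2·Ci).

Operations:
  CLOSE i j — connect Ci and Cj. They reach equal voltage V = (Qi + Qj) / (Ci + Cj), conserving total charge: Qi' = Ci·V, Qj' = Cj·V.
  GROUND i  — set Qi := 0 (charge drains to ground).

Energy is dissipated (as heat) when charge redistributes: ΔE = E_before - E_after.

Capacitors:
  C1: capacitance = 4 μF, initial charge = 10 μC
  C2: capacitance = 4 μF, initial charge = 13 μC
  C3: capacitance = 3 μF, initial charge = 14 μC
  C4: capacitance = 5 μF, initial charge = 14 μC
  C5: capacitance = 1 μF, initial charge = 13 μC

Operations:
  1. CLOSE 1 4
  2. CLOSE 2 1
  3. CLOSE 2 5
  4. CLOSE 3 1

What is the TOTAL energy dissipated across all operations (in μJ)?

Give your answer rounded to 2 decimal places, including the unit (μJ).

Answer: 43.28 μJ

Derivation:
Initial: C1(4μF, Q=10μC, V=2.50V), C2(4μF, Q=13μC, V=3.25V), C3(3μF, Q=14μC, V=4.67V), C4(5μF, Q=14μC, V=2.80V), C5(1μF, Q=13μC, V=13.00V)
Op 1: CLOSE 1-4: Q_total=24.00, C_total=9.00, V=2.67; Q1=10.67, Q4=13.33; dissipated=0.100
Op 2: CLOSE 2-1: Q_total=23.67, C_total=8.00, V=2.96; Q2=11.83, Q1=11.83; dissipated=0.340
Op 3: CLOSE 2-5: Q_total=24.83, C_total=5.00, V=4.97; Q2=19.87, Q5=4.97; dissipated=40.334
Op 4: CLOSE 3-1: Q_total=25.83, C_total=7.00, V=3.69; Q3=11.07, Q1=14.76; dissipated=2.501
Total dissipated: 43.276 μJ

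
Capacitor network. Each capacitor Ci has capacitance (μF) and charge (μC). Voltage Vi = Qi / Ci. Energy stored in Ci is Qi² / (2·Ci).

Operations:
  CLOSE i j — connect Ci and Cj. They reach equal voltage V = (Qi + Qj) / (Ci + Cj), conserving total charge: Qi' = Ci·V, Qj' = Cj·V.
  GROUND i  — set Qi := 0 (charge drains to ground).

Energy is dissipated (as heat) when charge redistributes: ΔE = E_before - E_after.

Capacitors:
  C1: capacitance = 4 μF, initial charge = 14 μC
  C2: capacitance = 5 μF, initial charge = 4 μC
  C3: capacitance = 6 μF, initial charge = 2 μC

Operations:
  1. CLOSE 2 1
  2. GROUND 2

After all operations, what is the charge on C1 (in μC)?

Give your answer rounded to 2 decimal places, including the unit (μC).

Answer: 8.00 μC

Derivation:
Initial: C1(4μF, Q=14μC, V=3.50V), C2(5μF, Q=4μC, V=0.80V), C3(6μF, Q=2μC, V=0.33V)
Op 1: CLOSE 2-1: Q_total=18.00, C_total=9.00, V=2.00; Q2=10.00, Q1=8.00; dissipated=8.100
Op 2: GROUND 2: Q2=0; energy lost=10.000
Final charges: Q1=8.00, Q2=0.00, Q3=2.00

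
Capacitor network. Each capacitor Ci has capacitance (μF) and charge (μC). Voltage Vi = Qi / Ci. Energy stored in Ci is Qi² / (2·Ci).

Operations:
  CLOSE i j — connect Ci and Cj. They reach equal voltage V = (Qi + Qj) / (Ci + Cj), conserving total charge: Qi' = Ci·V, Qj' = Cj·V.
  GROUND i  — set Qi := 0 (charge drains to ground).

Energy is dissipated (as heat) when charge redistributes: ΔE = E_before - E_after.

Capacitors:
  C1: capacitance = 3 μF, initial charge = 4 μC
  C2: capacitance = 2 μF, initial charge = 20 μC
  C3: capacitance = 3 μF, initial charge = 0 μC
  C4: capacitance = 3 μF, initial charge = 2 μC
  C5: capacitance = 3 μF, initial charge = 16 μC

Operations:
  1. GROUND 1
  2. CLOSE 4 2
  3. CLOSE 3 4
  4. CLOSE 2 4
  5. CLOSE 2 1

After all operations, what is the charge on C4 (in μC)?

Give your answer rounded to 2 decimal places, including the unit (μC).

Answer: 9.24 μC

Derivation:
Initial: C1(3μF, Q=4μC, V=1.33V), C2(2μF, Q=20μC, V=10.00V), C3(3μF, Q=0μC, V=0.00V), C4(3μF, Q=2μC, V=0.67V), C5(3μF, Q=16μC, V=5.33V)
Op 1: GROUND 1: Q1=0; energy lost=2.667
Op 2: CLOSE 4-2: Q_total=22.00, C_total=5.00, V=4.40; Q4=13.20, Q2=8.80; dissipated=52.267
Op 3: CLOSE 3-4: Q_total=13.20, C_total=6.00, V=2.20; Q3=6.60, Q4=6.60; dissipated=14.520
Op 4: CLOSE 2-4: Q_total=15.40, C_total=5.00, V=3.08; Q2=6.16, Q4=9.24; dissipated=2.904
Op 5: CLOSE 2-1: Q_total=6.16, C_total=5.00, V=1.23; Q2=2.46, Q1=3.70; dissipated=5.692
Final charges: Q1=3.70, Q2=2.46, Q3=6.60, Q4=9.24, Q5=16.00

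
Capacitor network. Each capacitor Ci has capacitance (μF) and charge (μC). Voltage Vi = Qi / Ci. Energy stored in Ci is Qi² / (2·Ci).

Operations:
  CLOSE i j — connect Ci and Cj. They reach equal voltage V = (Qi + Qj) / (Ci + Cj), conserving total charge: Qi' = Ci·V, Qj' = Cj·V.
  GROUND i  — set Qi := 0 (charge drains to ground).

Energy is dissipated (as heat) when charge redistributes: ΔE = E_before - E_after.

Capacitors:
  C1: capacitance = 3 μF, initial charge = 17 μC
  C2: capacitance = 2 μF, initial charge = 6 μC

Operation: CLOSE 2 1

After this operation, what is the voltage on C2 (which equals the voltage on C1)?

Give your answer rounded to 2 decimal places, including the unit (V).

Answer: 4.60 V

Derivation:
Initial: C1(3μF, Q=17μC, V=5.67V), C2(2μF, Q=6μC, V=3.00V)
Op 1: CLOSE 2-1: Q_total=23.00, C_total=5.00, V=4.60; Q2=9.20, Q1=13.80; dissipated=4.267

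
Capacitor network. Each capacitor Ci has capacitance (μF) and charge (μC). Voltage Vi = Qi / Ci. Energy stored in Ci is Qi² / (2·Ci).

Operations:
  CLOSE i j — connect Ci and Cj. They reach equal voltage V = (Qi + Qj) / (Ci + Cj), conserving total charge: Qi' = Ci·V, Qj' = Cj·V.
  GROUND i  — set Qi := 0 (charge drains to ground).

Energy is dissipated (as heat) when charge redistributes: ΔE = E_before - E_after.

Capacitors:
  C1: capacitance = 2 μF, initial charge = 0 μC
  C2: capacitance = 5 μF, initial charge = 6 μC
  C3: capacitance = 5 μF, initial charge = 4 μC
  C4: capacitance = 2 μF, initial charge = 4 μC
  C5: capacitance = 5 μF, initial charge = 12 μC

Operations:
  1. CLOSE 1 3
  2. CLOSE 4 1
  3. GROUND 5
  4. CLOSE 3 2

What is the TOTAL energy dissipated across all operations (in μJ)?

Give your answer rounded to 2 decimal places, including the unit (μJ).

Answer: 16.37 μJ

Derivation:
Initial: C1(2μF, Q=0μC, V=0.00V), C2(5μF, Q=6μC, V=1.20V), C3(5μF, Q=4μC, V=0.80V), C4(2μF, Q=4μC, V=2.00V), C5(5μF, Q=12μC, V=2.40V)
Op 1: CLOSE 1-3: Q_total=4.00, C_total=7.00, V=0.57; Q1=1.14, Q3=2.86; dissipated=0.457
Op 2: CLOSE 4-1: Q_total=5.14, C_total=4.00, V=1.29; Q4=2.57, Q1=2.57; dissipated=1.020
Op 3: GROUND 5: Q5=0; energy lost=14.400
Op 4: CLOSE 3-2: Q_total=8.86, C_total=10.00, V=0.89; Q3=4.43, Q2=4.43; dissipated=0.494
Total dissipated: 16.371 μJ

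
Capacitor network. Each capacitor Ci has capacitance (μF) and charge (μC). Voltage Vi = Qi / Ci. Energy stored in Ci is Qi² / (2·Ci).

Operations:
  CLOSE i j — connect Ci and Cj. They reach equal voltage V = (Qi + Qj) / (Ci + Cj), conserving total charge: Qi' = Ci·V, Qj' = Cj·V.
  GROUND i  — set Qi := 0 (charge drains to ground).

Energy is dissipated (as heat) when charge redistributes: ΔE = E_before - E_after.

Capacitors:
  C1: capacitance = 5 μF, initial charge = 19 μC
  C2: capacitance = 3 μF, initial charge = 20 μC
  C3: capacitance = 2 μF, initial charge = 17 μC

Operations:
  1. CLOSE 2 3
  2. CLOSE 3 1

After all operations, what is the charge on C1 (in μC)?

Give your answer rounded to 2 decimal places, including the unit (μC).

Answer: 24.14 μC

Derivation:
Initial: C1(5μF, Q=19μC, V=3.80V), C2(3μF, Q=20μC, V=6.67V), C3(2μF, Q=17μC, V=8.50V)
Op 1: CLOSE 2-3: Q_total=37.00, C_total=5.00, V=7.40; Q2=22.20, Q3=14.80; dissipated=2.017
Op 2: CLOSE 3-1: Q_total=33.80, C_total=7.00, V=4.83; Q3=9.66, Q1=24.14; dissipated=9.257
Final charges: Q1=24.14, Q2=22.20, Q3=9.66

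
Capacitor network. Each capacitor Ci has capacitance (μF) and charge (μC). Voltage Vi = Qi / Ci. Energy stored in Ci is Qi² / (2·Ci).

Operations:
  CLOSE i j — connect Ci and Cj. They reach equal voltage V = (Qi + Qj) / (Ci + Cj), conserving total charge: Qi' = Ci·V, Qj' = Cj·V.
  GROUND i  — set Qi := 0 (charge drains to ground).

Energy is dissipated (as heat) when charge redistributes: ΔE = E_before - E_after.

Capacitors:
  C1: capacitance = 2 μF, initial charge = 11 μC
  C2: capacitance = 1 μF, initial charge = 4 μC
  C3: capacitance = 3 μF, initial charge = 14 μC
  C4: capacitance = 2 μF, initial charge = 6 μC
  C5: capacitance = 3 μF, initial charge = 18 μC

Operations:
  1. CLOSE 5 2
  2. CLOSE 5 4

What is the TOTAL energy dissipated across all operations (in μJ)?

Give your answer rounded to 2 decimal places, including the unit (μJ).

Initial: C1(2μF, Q=11μC, V=5.50V), C2(1μF, Q=4μC, V=4.00V), C3(3μF, Q=14μC, V=4.67V), C4(2μF, Q=6μC, V=3.00V), C5(3μF, Q=18μC, V=6.00V)
Op 1: CLOSE 5-2: Q_total=22.00, C_total=4.00, V=5.50; Q5=16.50, Q2=5.50; dissipated=1.500
Op 2: CLOSE 5-4: Q_total=22.50, C_total=5.00, V=4.50; Q5=13.50, Q4=9.00; dissipated=3.750
Total dissipated: 5.250 μJ

Answer: 5.25 μJ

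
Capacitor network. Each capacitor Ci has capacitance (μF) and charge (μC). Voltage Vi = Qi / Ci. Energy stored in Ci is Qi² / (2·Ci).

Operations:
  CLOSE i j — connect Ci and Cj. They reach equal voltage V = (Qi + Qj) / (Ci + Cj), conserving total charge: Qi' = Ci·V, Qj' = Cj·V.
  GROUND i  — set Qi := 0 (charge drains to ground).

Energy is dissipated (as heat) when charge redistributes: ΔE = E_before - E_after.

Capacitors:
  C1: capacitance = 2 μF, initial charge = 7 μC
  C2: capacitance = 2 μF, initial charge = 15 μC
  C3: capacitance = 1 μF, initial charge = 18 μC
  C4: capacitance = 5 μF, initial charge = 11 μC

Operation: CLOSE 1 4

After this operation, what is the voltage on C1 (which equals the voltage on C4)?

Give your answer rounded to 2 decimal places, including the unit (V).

Initial: C1(2μF, Q=7μC, V=3.50V), C2(2μF, Q=15μC, V=7.50V), C3(1μF, Q=18μC, V=18.00V), C4(5μF, Q=11μC, V=2.20V)
Op 1: CLOSE 1-4: Q_total=18.00, C_total=7.00, V=2.57; Q1=5.14, Q4=12.86; dissipated=1.207

Answer: 2.57 V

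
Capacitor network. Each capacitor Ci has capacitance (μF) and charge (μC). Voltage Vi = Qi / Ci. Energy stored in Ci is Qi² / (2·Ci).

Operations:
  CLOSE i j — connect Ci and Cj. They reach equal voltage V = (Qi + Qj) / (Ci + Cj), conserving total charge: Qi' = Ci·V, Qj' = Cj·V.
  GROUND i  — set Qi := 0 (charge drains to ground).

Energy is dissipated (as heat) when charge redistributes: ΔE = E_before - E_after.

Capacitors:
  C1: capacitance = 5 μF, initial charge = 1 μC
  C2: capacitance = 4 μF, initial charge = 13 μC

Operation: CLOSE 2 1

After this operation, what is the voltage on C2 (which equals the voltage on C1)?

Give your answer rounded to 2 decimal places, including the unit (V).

Answer: 1.56 V

Derivation:
Initial: C1(5μF, Q=1μC, V=0.20V), C2(4μF, Q=13μC, V=3.25V)
Op 1: CLOSE 2-1: Q_total=14.00, C_total=9.00, V=1.56; Q2=6.22, Q1=7.78; dissipated=10.336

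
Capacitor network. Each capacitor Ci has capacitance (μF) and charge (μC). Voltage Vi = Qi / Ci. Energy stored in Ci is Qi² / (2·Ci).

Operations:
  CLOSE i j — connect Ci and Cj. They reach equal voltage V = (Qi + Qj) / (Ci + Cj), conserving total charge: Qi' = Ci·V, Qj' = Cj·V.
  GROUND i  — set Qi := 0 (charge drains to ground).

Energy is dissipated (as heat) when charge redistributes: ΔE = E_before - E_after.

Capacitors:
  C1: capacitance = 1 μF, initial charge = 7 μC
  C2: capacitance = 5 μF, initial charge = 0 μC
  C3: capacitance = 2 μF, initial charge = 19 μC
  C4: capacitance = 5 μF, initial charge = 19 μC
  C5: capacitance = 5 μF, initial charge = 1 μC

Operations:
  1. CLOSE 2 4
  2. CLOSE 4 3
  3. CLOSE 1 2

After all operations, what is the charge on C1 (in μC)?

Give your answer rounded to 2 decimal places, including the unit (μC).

Answer: 2.75 μC

Derivation:
Initial: C1(1μF, Q=7μC, V=7.00V), C2(5μF, Q=0μC, V=0.00V), C3(2μF, Q=19μC, V=9.50V), C4(5μF, Q=19μC, V=3.80V), C5(5μF, Q=1μC, V=0.20V)
Op 1: CLOSE 2-4: Q_total=19.00, C_total=10.00, V=1.90; Q2=9.50, Q4=9.50; dissipated=18.050
Op 2: CLOSE 4-3: Q_total=28.50, C_total=7.00, V=4.07; Q4=20.36, Q3=8.14; dissipated=41.257
Op 3: CLOSE 1-2: Q_total=16.50, C_total=6.00, V=2.75; Q1=2.75, Q2=13.75; dissipated=10.838
Final charges: Q1=2.75, Q2=13.75, Q3=8.14, Q4=20.36, Q5=1.00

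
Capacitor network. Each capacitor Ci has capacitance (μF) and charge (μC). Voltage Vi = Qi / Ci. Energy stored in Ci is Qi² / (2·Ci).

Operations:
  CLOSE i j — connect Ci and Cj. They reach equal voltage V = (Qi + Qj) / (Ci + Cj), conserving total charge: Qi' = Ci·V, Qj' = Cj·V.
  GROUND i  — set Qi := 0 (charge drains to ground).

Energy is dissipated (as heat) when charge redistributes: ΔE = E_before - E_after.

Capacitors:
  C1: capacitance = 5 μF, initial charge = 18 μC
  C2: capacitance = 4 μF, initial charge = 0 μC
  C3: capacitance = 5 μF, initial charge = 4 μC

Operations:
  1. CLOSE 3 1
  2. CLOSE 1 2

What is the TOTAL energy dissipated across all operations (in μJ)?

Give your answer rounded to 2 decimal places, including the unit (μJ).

Answer: 15.18 μJ

Derivation:
Initial: C1(5μF, Q=18μC, V=3.60V), C2(4μF, Q=0μC, V=0.00V), C3(5μF, Q=4μC, V=0.80V)
Op 1: CLOSE 3-1: Q_total=22.00, C_total=10.00, V=2.20; Q3=11.00, Q1=11.00; dissipated=9.800
Op 2: CLOSE 1-2: Q_total=11.00, C_total=9.00, V=1.22; Q1=6.11, Q2=4.89; dissipated=5.378
Total dissipated: 15.178 μJ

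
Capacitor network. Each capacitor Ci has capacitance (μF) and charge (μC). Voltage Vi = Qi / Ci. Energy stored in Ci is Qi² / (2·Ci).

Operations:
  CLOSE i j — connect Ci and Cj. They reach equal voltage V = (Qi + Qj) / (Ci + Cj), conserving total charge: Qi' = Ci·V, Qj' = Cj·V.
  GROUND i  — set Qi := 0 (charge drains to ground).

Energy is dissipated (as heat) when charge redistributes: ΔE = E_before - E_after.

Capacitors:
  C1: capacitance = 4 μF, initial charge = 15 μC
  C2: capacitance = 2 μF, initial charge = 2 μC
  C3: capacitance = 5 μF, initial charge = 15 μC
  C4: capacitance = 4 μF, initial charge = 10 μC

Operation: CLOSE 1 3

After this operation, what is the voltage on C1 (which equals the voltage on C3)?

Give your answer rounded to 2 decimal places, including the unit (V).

Initial: C1(4μF, Q=15μC, V=3.75V), C2(2μF, Q=2μC, V=1.00V), C3(5μF, Q=15μC, V=3.00V), C4(4μF, Q=10μC, V=2.50V)
Op 1: CLOSE 1-3: Q_total=30.00, C_total=9.00, V=3.33; Q1=13.33, Q3=16.67; dissipated=0.625

Answer: 3.33 V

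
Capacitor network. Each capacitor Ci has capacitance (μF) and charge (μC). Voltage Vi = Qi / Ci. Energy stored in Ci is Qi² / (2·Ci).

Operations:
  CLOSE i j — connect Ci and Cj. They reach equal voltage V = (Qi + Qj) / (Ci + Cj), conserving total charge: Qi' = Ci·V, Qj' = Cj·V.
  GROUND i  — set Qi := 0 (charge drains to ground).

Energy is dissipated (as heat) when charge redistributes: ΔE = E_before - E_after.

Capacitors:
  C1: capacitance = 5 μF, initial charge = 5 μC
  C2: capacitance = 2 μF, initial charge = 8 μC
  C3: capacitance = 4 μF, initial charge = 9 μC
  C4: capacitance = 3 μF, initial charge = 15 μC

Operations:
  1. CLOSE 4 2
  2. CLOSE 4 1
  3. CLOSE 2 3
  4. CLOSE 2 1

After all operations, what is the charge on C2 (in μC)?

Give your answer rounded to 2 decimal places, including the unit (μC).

Answer: 5.09 μC

Derivation:
Initial: C1(5μF, Q=5μC, V=1.00V), C2(2μF, Q=8μC, V=4.00V), C3(4μF, Q=9μC, V=2.25V), C4(3μF, Q=15μC, V=5.00V)
Op 1: CLOSE 4-2: Q_total=23.00, C_total=5.00, V=4.60; Q4=13.80, Q2=9.20; dissipated=0.600
Op 2: CLOSE 4-1: Q_total=18.80, C_total=8.00, V=2.35; Q4=7.05, Q1=11.75; dissipated=12.150
Op 3: CLOSE 2-3: Q_total=18.20, C_total=6.00, V=3.03; Q2=6.07, Q3=12.13; dissipated=3.682
Op 4: CLOSE 2-1: Q_total=17.82, C_total=7.00, V=2.55; Q2=5.09, Q1=12.73; dissipated=0.334
Final charges: Q1=12.73, Q2=5.09, Q3=12.13, Q4=7.05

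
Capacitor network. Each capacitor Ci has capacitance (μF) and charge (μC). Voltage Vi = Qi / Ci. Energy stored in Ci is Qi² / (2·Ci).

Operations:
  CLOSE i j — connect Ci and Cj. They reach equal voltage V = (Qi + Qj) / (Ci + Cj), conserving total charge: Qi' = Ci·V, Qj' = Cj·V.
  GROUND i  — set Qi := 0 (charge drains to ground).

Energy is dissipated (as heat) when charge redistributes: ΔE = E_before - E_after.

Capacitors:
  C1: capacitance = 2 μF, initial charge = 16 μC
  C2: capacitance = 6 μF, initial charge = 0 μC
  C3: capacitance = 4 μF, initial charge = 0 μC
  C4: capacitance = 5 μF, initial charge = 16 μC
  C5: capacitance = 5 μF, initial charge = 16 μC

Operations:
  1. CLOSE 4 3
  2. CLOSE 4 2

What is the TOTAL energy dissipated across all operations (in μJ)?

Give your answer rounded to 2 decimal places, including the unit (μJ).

Answer: 15.69 μJ

Derivation:
Initial: C1(2μF, Q=16μC, V=8.00V), C2(6μF, Q=0μC, V=0.00V), C3(4μF, Q=0μC, V=0.00V), C4(5μF, Q=16μC, V=3.20V), C5(5μF, Q=16μC, V=3.20V)
Op 1: CLOSE 4-3: Q_total=16.00, C_total=9.00, V=1.78; Q4=8.89, Q3=7.11; dissipated=11.378
Op 2: CLOSE 4-2: Q_total=8.89, C_total=11.00, V=0.81; Q4=4.04, Q2=4.85; dissipated=4.310
Total dissipated: 15.688 μJ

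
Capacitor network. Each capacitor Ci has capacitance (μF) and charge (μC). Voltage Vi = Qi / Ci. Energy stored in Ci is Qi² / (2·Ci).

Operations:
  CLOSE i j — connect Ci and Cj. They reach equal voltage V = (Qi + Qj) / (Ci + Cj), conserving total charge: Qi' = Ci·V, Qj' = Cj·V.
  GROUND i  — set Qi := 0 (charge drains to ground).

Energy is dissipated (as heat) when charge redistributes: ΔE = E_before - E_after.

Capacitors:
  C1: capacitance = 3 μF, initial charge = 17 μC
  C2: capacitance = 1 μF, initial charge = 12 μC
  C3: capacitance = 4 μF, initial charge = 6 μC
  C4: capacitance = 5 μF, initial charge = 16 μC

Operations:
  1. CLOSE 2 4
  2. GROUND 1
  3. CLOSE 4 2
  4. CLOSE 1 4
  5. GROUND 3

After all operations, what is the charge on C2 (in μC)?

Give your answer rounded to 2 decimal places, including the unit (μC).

Initial: C1(3μF, Q=17μC, V=5.67V), C2(1μF, Q=12μC, V=12.00V), C3(4μF, Q=6μC, V=1.50V), C4(5μF, Q=16μC, V=3.20V)
Op 1: CLOSE 2-4: Q_total=28.00, C_total=6.00, V=4.67; Q2=4.67, Q4=23.33; dissipated=32.267
Op 2: GROUND 1: Q1=0; energy lost=48.167
Op 3: CLOSE 4-2: Q_total=28.00, C_total=6.00, V=4.67; Q4=23.33, Q2=4.67; dissipated=0.000
Op 4: CLOSE 1-4: Q_total=23.33, C_total=8.00, V=2.92; Q1=8.75, Q4=14.58; dissipated=20.417
Op 5: GROUND 3: Q3=0; energy lost=4.500
Final charges: Q1=8.75, Q2=4.67, Q3=0.00, Q4=14.58

Answer: 4.67 μC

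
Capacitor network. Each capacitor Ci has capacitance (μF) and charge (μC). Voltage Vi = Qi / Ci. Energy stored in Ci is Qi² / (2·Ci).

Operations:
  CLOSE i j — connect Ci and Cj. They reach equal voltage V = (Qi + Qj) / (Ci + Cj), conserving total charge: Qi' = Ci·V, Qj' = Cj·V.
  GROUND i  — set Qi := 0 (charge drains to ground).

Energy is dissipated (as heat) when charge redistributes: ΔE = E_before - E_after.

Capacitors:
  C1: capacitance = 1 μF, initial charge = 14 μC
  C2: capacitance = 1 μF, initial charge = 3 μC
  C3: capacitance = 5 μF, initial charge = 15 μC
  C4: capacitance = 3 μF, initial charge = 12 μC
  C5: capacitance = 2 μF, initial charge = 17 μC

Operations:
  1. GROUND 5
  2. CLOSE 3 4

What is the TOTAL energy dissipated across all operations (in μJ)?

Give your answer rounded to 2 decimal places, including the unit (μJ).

Answer: 73.19 μJ

Derivation:
Initial: C1(1μF, Q=14μC, V=14.00V), C2(1μF, Q=3μC, V=3.00V), C3(5μF, Q=15μC, V=3.00V), C4(3μF, Q=12μC, V=4.00V), C5(2μF, Q=17μC, V=8.50V)
Op 1: GROUND 5: Q5=0; energy lost=72.250
Op 2: CLOSE 3-4: Q_total=27.00, C_total=8.00, V=3.38; Q3=16.88, Q4=10.12; dissipated=0.938
Total dissipated: 73.188 μJ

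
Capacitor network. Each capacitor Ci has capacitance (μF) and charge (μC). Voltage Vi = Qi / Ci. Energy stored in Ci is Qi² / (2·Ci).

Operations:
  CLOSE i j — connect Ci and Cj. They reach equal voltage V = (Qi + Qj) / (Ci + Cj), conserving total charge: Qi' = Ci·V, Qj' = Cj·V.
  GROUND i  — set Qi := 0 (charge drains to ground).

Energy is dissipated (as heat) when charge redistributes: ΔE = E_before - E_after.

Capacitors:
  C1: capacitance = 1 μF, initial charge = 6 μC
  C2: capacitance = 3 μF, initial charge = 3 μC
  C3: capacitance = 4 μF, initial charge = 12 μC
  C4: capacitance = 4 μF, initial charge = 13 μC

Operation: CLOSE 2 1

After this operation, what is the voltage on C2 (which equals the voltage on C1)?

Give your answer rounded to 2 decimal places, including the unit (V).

Answer: 2.25 V

Derivation:
Initial: C1(1μF, Q=6μC, V=6.00V), C2(3μF, Q=3μC, V=1.00V), C3(4μF, Q=12μC, V=3.00V), C4(4μF, Q=13μC, V=3.25V)
Op 1: CLOSE 2-1: Q_total=9.00, C_total=4.00, V=2.25; Q2=6.75, Q1=2.25; dissipated=9.375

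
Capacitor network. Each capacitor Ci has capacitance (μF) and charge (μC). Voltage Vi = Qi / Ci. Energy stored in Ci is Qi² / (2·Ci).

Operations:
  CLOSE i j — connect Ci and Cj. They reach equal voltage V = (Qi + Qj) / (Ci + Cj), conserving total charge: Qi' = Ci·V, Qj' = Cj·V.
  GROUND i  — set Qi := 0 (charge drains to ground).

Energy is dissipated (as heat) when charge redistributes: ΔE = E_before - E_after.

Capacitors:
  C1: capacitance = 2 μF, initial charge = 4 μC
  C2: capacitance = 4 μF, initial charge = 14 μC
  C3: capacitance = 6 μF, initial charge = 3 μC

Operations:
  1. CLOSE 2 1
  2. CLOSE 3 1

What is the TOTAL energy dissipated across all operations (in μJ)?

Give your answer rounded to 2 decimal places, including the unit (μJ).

Answer: 6.19 μJ

Derivation:
Initial: C1(2μF, Q=4μC, V=2.00V), C2(4μF, Q=14μC, V=3.50V), C3(6μF, Q=3μC, V=0.50V)
Op 1: CLOSE 2-1: Q_total=18.00, C_total=6.00, V=3.00; Q2=12.00, Q1=6.00; dissipated=1.500
Op 2: CLOSE 3-1: Q_total=9.00, C_total=8.00, V=1.12; Q3=6.75, Q1=2.25; dissipated=4.688
Total dissipated: 6.188 μJ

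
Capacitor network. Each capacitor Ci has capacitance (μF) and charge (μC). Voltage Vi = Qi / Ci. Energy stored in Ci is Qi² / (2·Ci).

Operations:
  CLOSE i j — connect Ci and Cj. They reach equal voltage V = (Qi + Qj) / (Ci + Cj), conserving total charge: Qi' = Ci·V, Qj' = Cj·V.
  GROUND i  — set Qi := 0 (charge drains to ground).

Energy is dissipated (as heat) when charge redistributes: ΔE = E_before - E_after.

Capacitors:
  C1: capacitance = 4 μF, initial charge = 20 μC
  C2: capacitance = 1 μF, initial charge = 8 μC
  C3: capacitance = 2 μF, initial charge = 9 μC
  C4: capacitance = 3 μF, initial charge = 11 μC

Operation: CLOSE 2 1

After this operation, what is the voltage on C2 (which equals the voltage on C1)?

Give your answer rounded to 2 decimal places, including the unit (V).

Answer: 5.60 V

Derivation:
Initial: C1(4μF, Q=20μC, V=5.00V), C2(1μF, Q=8μC, V=8.00V), C3(2μF, Q=9μC, V=4.50V), C4(3μF, Q=11μC, V=3.67V)
Op 1: CLOSE 2-1: Q_total=28.00, C_total=5.00, V=5.60; Q2=5.60, Q1=22.40; dissipated=3.600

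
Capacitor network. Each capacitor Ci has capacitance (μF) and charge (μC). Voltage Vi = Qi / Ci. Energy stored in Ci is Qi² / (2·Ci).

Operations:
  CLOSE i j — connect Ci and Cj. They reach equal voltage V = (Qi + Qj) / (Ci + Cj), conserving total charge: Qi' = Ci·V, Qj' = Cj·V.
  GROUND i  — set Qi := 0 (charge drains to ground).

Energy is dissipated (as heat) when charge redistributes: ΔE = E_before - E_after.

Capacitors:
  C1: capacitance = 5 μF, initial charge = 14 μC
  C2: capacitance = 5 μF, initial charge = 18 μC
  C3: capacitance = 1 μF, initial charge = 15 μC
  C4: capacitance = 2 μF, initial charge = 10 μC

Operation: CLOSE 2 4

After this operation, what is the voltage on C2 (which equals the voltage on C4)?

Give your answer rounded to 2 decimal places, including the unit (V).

Initial: C1(5μF, Q=14μC, V=2.80V), C2(5μF, Q=18μC, V=3.60V), C3(1μF, Q=15μC, V=15.00V), C4(2μF, Q=10μC, V=5.00V)
Op 1: CLOSE 2-4: Q_total=28.00, C_total=7.00, V=4.00; Q2=20.00, Q4=8.00; dissipated=1.400

Answer: 4.00 V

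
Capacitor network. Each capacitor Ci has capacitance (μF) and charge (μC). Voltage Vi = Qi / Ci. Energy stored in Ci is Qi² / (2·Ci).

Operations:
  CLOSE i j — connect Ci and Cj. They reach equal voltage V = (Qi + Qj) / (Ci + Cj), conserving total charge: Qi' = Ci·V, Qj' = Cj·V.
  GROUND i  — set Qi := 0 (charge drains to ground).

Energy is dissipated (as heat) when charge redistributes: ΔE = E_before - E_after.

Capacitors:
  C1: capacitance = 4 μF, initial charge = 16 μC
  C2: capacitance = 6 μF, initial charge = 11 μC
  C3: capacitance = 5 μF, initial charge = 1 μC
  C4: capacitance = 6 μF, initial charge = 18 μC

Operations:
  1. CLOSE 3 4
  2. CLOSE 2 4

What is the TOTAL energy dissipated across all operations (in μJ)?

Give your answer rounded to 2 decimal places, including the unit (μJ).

Initial: C1(4μF, Q=16μC, V=4.00V), C2(6μF, Q=11μC, V=1.83V), C3(5μF, Q=1μC, V=0.20V), C4(6μF, Q=18μC, V=3.00V)
Op 1: CLOSE 3-4: Q_total=19.00, C_total=11.00, V=1.73; Q3=8.64, Q4=10.36; dissipated=10.691
Op 2: CLOSE 2-4: Q_total=21.36, C_total=12.00, V=1.78; Q2=10.68, Q4=10.68; dissipated=0.017
Total dissipated: 10.708 μJ

Answer: 10.71 μJ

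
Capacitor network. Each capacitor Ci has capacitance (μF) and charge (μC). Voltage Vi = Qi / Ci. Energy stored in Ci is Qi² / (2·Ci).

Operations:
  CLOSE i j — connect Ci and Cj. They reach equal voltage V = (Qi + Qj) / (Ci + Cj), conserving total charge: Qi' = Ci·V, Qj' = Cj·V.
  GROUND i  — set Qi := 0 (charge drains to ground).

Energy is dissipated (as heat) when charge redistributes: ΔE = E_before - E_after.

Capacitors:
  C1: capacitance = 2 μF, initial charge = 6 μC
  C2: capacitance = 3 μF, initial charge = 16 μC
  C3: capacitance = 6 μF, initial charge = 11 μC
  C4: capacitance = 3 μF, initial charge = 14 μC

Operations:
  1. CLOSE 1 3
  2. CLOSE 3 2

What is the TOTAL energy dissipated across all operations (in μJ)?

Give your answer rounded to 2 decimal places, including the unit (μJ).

Answer: 11.31 μJ

Derivation:
Initial: C1(2μF, Q=6μC, V=3.00V), C2(3μF, Q=16μC, V=5.33V), C3(6μF, Q=11μC, V=1.83V), C4(3μF, Q=14μC, V=4.67V)
Op 1: CLOSE 1-3: Q_total=17.00, C_total=8.00, V=2.12; Q1=4.25, Q3=12.75; dissipated=1.021
Op 2: CLOSE 3-2: Q_total=28.75, C_total=9.00, V=3.19; Q3=19.17, Q2=9.58; dissipated=10.293
Total dissipated: 11.314 μJ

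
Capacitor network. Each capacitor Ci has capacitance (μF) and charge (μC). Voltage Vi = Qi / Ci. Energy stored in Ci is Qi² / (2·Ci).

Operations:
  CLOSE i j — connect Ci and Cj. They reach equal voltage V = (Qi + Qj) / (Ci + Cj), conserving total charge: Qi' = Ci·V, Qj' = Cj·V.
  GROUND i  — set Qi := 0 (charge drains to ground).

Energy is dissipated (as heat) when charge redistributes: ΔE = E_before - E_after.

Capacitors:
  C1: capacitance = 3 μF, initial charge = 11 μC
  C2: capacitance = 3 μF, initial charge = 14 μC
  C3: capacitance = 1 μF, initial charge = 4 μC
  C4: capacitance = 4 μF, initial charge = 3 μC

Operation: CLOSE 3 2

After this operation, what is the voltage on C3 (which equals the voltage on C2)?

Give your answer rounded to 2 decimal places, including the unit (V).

Initial: C1(3μF, Q=11μC, V=3.67V), C2(3μF, Q=14μC, V=4.67V), C3(1μF, Q=4μC, V=4.00V), C4(4μF, Q=3μC, V=0.75V)
Op 1: CLOSE 3-2: Q_total=18.00, C_total=4.00, V=4.50; Q3=4.50, Q2=13.50; dissipated=0.167

Answer: 4.50 V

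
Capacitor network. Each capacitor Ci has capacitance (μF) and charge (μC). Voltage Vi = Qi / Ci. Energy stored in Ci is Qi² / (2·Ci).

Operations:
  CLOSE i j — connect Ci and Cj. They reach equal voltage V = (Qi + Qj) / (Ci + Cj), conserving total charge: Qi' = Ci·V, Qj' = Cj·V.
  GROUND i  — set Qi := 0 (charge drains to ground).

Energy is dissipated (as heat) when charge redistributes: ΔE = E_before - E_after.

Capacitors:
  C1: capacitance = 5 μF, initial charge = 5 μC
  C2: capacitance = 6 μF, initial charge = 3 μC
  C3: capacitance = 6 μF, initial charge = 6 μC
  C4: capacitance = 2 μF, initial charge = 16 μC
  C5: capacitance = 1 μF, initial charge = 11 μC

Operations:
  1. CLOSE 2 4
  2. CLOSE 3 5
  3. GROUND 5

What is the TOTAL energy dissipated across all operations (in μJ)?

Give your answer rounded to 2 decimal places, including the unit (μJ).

Initial: C1(5μF, Q=5μC, V=1.00V), C2(6μF, Q=3μC, V=0.50V), C3(6μF, Q=6μC, V=1.00V), C4(2μF, Q=16μC, V=8.00V), C5(1μF, Q=11μC, V=11.00V)
Op 1: CLOSE 2-4: Q_total=19.00, C_total=8.00, V=2.38; Q2=14.25, Q4=4.75; dissipated=42.188
Op 2: CLOSE 3-5: Q_total=17.00, C_total=7.00, V=2.43; Q3=14.57, Q5=2.43; dissipated=42.857
Op 3: GROUND 5: Q5=0; energy lost=2.949
Total dissipated: 87.994 μJ

Answer: 87.99 μJ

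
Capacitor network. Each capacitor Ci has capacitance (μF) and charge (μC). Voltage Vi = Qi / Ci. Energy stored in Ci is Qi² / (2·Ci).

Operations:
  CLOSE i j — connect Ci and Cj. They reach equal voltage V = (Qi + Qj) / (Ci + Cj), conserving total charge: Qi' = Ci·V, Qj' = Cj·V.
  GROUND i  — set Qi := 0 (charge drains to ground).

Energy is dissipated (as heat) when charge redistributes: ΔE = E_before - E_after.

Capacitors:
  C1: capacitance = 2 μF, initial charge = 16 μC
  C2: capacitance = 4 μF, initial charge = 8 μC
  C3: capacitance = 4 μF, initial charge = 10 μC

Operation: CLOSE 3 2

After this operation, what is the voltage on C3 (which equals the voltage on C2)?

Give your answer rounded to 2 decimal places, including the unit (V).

Answer: 2.25 V

Derivation:
Initial: C1(2μF, Q=16μC, V=8.00V), C2(4μF, Q=8μC, V=2.00V), C3(4μF, Q=10μC, V=2.50V)
Op 1: CLOSE 3-2: Q_total=18.00, C_total=8.00, V=2.25; Q3=9.00, Q2=9.00; dissipated=0.250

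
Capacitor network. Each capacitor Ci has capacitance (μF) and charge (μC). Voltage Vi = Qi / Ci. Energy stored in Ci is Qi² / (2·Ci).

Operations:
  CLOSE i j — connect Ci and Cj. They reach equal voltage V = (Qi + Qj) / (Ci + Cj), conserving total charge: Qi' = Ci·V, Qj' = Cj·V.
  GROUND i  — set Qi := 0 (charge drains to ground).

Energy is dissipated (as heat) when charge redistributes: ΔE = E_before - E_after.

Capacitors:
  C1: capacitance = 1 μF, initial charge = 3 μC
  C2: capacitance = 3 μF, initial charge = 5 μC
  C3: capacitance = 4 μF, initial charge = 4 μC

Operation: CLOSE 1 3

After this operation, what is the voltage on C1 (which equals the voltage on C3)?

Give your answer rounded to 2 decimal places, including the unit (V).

Answer: 1.40 V

Derivation:
Initial: C1(1μF, Q=3μC, V=3.00V), C2(3μF, Q=5μC, V=1.67V), C3(4μF, Q=4μC, V=1.00V)
Op 1: CLOSE 1-3: Q_total=7.00, C_total=5.00, V=1.40; Q1=1.40, Q3=5.60; dissipated=1.600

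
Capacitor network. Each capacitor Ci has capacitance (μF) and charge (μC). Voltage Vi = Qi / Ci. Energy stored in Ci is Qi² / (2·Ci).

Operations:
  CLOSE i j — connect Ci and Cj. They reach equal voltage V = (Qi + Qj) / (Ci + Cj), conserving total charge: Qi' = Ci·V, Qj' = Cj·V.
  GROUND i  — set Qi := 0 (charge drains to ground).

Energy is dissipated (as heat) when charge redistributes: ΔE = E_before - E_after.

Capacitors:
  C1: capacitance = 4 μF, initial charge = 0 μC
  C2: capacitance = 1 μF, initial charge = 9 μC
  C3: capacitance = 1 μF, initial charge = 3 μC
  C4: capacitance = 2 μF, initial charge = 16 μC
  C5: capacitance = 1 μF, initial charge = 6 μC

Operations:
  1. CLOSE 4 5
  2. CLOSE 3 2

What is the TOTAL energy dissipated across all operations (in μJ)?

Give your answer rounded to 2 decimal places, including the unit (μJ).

Initial: C1(4μF, Q=0μC, V=0.00V), C2(1μF, Q=9μC, V=9.00V), C3(1μF, Q=3μC, V=3.00V), C4(2μF, Q=16μC, V=8.00V), C5(1μF, Q=6μC, V=6.00V)
Op 1: CLOSE 4-5: Q_total=22.00, C_total=3.00, V=7.33; Q4=14.67, Q5=7.33; dissipated=1.333
Op 2: CLOSE 3-2: Q_total=12.00, C_total=2.00, V=6.00; Q3=6.00, Q2=6.00; dissipated=9.000
Total dissipated: 10.333 μJ

Answer: 10.33 μJ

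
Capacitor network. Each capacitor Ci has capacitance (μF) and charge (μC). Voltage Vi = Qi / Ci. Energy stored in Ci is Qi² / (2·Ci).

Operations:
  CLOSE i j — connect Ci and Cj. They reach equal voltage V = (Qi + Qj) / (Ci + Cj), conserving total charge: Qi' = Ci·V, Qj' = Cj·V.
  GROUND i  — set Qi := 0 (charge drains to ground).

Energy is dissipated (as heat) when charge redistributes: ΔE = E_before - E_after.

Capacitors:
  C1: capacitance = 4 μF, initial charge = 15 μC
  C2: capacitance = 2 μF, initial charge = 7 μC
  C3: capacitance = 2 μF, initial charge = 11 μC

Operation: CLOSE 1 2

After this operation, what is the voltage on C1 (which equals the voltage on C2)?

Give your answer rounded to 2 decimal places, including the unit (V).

Answer: 3.67 V

Derivation:
Initial: C1(4μF, Q=15μC, V=3.75V), C2(2μF, Q=7μC, V=3.50V), C3(2μF, Q=11μC, V=5.50V)
Op 1: CLOSE 1-2: Q_total=22.00, C_total=6.00, V=3.67; Q1=14.67, Q2=7.33; dissipated=0.042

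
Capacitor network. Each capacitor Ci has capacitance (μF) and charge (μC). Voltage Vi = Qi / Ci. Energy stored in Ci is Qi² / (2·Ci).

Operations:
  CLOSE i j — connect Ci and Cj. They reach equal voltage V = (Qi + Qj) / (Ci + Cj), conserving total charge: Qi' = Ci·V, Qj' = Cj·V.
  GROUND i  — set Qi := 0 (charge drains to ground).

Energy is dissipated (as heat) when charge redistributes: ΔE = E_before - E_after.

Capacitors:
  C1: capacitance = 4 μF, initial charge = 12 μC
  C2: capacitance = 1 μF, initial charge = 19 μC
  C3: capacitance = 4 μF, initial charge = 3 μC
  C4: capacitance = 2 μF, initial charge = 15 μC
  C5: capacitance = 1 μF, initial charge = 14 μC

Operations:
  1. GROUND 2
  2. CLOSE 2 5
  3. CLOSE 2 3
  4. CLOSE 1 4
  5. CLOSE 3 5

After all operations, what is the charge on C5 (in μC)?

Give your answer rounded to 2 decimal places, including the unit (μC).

Answer: 3.00 μC

Derivation:
Initial: C1(4μF, Q=12μC, V=3.00V), C2(1μF, Q=19μC, V=19.00V), C3(4μF, Q=3μC, V=0.75V), C4(2μF, Q=15μC, V=7.50V), C5(1μF, Q=14μC, V=14.00V)
Op 1: GROUND 2: Q2=0; energy lost=180.500
Op 2: CLOSE 2-5: Q_total=14.00, C_total=2.00, V=7.00; Q2=7.00, Q5=7.00; dissipated=49.000
Op 3: CLOSE 2-3: Q_total=10.00, C_total=5.00, V=2.00; Q2=2.00, Q3=8.00; dissipated=15.625
Op 4: CLOSE 1-4: Q_total=27.00, C_total=6.00, V=4.50; Q1=18.00, Q4=9.00; dissipated=13.500
Op 5: CLOSE 3-5: Q_total=15.00, C_total=5.00, V=3.00; Q3=12.00, Q5=3.00; dissipated=10.000
Final charges: Q1=18.00, Q2=2.00, Q3=12.00, Q4=9.00, Q5=3.00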